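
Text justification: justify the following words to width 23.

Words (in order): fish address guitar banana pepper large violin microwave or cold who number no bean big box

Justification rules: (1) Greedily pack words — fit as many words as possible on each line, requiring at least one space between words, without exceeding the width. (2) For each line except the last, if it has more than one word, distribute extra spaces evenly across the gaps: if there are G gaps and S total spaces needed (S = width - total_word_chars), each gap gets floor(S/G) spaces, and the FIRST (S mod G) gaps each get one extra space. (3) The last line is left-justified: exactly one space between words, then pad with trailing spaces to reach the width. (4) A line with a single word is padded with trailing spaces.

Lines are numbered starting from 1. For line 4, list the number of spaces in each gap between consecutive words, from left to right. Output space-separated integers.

Answer: 1 1 1 1

Derivation:
Line 1: ['fish', 'address', 'guitar'] (min_width=19, slack=4)
Line 2: ['banana', 'pepper', 'large'] (min_width=19, slack=4)
Line 3: ['violin', 'microwave', 'or'] (min_width=19, slack=4)
Line 4: ['cold', 'who', 'number', 'no', 'bean'] (min_width=23, slack=0)
Line 5: ['big', 'box'] (min_width=7, slack=16)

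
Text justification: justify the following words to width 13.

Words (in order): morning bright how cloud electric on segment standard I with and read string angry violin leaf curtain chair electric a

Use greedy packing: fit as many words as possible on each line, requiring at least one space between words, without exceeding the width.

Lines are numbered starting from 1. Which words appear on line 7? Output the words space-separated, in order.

Answer: with and read

Derivation:
Line 1: ['morning'] (min_width=7, slack=6)
Line 2: ['bright', 'how'] (min_width=10, slack=3)
Line 3: ['cloud'] (min_width=5, slack=8)
Line 4: ['electric', 'on'] (min_width=11, slack=2)
Line 5: ['segment'] (min_width=7, slack=6)
Line 6: ['standard', 'I'] (min_width=10, slack=3)
Line 7: ['with', 'and', 'read'] (min_width=13, slack=0)
Line 8: ['string', 'angry'] (min_width=12, slack=1)
Line 9: ['violin', 'leaf'] (min_width=11, slack=2)
Line 10: ['curtain', 'chair'] (min_width=13, slack=0)
Line 11: ['electric', 'a'] (min_width=10, slack=3)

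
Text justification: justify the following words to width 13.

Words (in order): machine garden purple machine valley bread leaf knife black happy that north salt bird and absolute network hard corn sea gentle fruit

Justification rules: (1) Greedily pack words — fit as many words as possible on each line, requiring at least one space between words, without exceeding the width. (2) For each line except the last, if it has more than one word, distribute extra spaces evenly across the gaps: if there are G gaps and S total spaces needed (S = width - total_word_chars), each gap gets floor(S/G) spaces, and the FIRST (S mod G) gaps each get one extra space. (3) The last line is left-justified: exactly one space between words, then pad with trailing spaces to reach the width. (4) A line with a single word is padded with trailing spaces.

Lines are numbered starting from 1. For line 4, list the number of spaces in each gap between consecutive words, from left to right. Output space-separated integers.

Line 1: ['machine'] (min_width=7, slack=6)
Line 2: ['garden', 'purple'] (min_width=13, slack=0)
Line 3: ['machine'] (min_width=7, slack=6)
Line 4: ['valley', 'bread'] (min_width=12, slack=1)
Line 5: ['leaf', 'knife'] (min_width=10, slack=3)
Line 6: ['black', 'happy'] (min_width=11, slack=2)
Line 7: ['that', 'north'] (min_width=10, slack=3)
Line 8: ['salt', 'bird', 'and'] (min_width=13, slack=0)
Line 9: ['absolute'] (min_width=8, slack=5)
Line 10: ['network', 'hard'] (min_width=12, slack=1)
Line 11: ['corn', 'sea'] (min_width=8, slack=5)
Line 12: ['gentle', 'fruit'] (min_width=12, slack=1)

Answer: 2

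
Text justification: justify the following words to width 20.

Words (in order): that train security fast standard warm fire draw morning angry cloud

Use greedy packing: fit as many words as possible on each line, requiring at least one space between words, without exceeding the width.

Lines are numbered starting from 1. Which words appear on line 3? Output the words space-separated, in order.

Line 1: ['that', 'train', 'security'] (min_width=19, slack=1)
Line 2: ['fast', 'standard', 'warm'] (min_width=18, slack=2)
Line 3: ['fire', 'draw', 'morning'] (min_width=17, slack=3)
Line 4: ['angry', 'cloud'] (min_width=11, slack=9)

Answer: fire draw morning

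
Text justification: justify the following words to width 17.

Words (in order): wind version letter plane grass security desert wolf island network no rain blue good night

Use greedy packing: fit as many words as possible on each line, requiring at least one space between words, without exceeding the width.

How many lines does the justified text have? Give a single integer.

Line 1: ['wind', 'version'] (min_width=12, slack=5)
Line 2: ['letter', 'plane'] (min_width=12, slack=5)
Line 3: ['grass', 'security'] (min_width=14, slack=3)
Line 4: ['desert', 'wolf'] (min_width=11, slack=6)
Line 5: ['island', 'network', 'no'] (min_width=17, slack=0)
Line 6: ['rain', 'blue', 'good'] (min_width=14, slack=3)
Line 7: ['night'] (min_width=5, slack=12)
Total lines: 7

Answer: 7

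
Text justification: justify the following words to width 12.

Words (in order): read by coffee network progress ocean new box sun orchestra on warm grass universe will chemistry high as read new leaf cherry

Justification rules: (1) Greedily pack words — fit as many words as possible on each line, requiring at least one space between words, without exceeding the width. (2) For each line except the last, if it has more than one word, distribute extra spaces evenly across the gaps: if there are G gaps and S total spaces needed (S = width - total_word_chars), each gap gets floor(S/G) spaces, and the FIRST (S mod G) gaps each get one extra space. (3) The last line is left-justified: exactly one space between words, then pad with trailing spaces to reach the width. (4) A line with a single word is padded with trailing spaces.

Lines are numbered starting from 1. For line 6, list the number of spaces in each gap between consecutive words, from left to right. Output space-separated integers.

Answer: 6

Derivation:
Line 1: ['read', 'by'] (min_width=7, slack=5)
Line 2: ['coffee'] (min_width=6, slack=6)
Line 3: ['network'] (min_width=7, slack=5)
Line 4: ['progress'] (min_width=8, slack=4)
Line 5: ['ocean', 'new'] (min_width=9, slack=3)
Line 6: ['box', 'sun'] (min_width=7, slack=5)
Line 7: ['orchestra', 'on'] (min_width=12, slack=0)
Line 8: ['warm', 'grass'] (min_width=10, slack=2)
Line 9: ['universe'] (min_width=8, slack=4)
Line 10: ['will'] (min_width=4, slack=8)
Line 11: ['chemistry'] (min_width=9, slack=3)
Line 12: ['high', 'as', 'read'] (min_width=12, slack=0)
Line 13: ['new', 'leaf'] (min_width=8, slack=4)
Line 14: ['cherry'] (min_width=6, slack=6)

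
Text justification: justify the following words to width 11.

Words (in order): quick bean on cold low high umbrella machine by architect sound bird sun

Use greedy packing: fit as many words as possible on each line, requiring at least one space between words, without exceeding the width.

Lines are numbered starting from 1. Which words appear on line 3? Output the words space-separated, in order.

Answer: high

Derivation:
Line 1: ['quick', 'bean'] (min_width=10, slack=1)
Line 2: ['on', 'cold', 'low'] (min_width=11, slack=0)
Line 3: ['high'] (min_width=4, slack=7)
Line 4: ['umbrella'] (min_width=8, slack=3)
Line 5: ['machine', 'by'] (min_width=10, slack=1)
Line 6: ['architect'] (min_width=9, slack=2)
Line 7: ['sound', 'bird'] (min_width=10, slack=1)
Line 8: ['sun'] (min_width=3, slack=8)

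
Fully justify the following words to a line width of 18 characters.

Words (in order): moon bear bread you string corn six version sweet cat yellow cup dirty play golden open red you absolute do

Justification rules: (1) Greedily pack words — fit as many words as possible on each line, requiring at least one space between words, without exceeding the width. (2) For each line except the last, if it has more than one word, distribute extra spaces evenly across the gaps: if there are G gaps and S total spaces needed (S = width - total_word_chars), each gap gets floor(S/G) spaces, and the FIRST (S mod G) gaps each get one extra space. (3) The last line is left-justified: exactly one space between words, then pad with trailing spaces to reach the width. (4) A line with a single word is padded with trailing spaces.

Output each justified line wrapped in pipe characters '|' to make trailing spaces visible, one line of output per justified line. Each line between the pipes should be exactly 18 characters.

Line 1: ['moon', 'bear', 'bread'] (min_width=15, slack=3)
Line 2: ['you', 'string', 'corn'] (min_width=15, slack=3)
Line 3: ['six', 'version', 'sweet'] (min_width=17, slack=1)
Line 4: ['cat', 'yellow', 'cup'] (min_width=14, slack=4)
Line 5: ['dirty', 'play', 'golden'] (min_width=17, slack=1)
Line 6: ['open', 'red', 'you'] (min_width=12, slack=6)
Line 7: ['absolute', 'do'] (min_width=11, slack=7)

Answer: |moon   bear  bread|
|you   string  corn|
|six  version sweet|
|cat   yellow   cup|
|dirty  play golden|
|open    red    you|
|absolute do       |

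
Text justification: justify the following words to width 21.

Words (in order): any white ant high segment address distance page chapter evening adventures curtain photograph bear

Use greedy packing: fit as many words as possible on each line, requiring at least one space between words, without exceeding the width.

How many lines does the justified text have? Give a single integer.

Answer: 6

Derivation:
Line 1: ['any', 'white', 'ant', 'high'] (min_width=18, slack=3)
Line 2: ['segment', 'address'] (min_width=15, slack=6)
Line 3: ['distance', 'page', 'chapter'] (min_width=21, slack=0)
Line 4: ['evening', 'adventures'] (min_width=18, slack=3)
Line 5: ['curtain', 'photograph'] (min_width=18, slack=3)
Line 6: ['bear'] (min_width=4, slack=17)
Total lines: 6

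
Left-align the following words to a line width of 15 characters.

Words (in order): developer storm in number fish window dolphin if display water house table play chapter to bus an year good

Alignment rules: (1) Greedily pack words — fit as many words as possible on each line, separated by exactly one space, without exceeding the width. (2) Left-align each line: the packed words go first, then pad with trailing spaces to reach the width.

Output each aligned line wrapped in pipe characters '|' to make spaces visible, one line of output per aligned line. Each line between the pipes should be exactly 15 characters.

Answer: |developer storm|
|in number fish |
|window dolphin |
|if display     |
|water house    |
|table play     |
|chapter to bus |
|an year good   |

Derivation:
Line 1: ['developer', 'storm'] (min_width=15, slack=0)
Line 2: ['in', 'number', 'fish'] (min_width=14, slack=1)
Line 3: ['window', 'dolphin'] (min_width=14, slack=1)
Line 4: ['if', 'display'] (min_width=10, slack=5)
Line 5: ['water', 'house'] (min_width=11, slack=4)
Line 6: ['table', 'play'] (min_width=10, slack=5)
Line 7: ['chapter', 'to', 'bus'] (min_width=14, slack=1)
Line 8: ['an', 'year', 'good'] (min_width=12, slack=3)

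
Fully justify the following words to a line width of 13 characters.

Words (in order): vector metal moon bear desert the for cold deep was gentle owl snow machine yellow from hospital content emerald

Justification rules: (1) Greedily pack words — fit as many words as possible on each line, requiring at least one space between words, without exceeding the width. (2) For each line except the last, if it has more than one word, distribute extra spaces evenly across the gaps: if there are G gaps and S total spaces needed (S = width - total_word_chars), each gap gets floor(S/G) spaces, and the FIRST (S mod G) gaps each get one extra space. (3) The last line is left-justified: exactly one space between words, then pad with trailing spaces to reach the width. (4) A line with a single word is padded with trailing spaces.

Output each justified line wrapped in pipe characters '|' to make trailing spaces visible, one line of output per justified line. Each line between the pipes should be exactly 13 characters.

Line 1: ['vector', 'metal'] (min_width=12, slack=1)
Line 2: ['moon', 'bear'] (min_width=9, slack=4)
Line 3: ['desert', 'the'] (min_width=10, slack=3)
Line 4: ['for', 'cold', 'deep'] (min_width=13, slack=0)
Line 5: ['was', 'gentle'] (min_width=10, slack=3)
Line 6: ['owl', 'snow'] (min_width=8, slack=5)
Line 7: ['machine'] (min_width=7, slack=6)
Line 8: ['yellow', 'from'] (min_width=11, slack=2)
Line 9: ['hospital'] (min_width=8, slack=5)
Line 10: ['content'] (min_width=7, slack=6)
Line 11: ['emerald'] (min_width=7, slack=6)

Answer: |vector  metal|
|moon     bear|
|desert    the|
|for cold deep|
|was    gentle|
|owl      snow|
|machine      |
|yellow   from|
|hospital     |
|content      |
|emerald      |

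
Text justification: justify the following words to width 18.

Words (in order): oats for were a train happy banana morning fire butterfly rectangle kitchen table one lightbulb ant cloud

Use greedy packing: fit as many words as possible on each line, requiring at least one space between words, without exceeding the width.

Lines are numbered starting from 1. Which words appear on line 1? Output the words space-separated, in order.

Answer: oats for were a

Derivation:
Line 1: ['oats', 'for', 'were', 'a'] (min_width=15, slack=3)
Line 2: ['train', 'happy', 'banana'] (min_width=18, slack=0)
Line 3: ['morning', 'fire'] (min_width=12, slack=6)
Line 4: ['butterfly'] (min_width=9, slack=9)
Line 5: ['rectangle', 'kitchen'] (min_width=17, slack=1)
Line 6: ['table', 'one'] (min_width=9, slack=9)
Line 7: ['lightbulb', 'ant'] (min_width=13, slack=5)
Line 8: ['cloud'] (min_width=5, slack=13)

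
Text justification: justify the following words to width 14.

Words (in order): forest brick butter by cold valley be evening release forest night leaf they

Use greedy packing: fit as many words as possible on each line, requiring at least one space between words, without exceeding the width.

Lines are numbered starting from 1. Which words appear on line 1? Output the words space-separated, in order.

Line 1: ['forest', 'brick'] (min_width=12, slack=2)
Line 2: ['butter', 'by', 'cold'] (min_width=14, slack=0)
Line 3: ['valley', 'be'] (min_width=9, slack=5)
Line 4: ['evening'] (min_width=7, slack=7)
Line 5: ['release', 'forest'] (min_width=14, slack=0)
Line 6: ['night', 'leaf'] (min_width=10, slack=4)
Line 7: ['they'] (min_width=4, slack=10)

Answer: forest brick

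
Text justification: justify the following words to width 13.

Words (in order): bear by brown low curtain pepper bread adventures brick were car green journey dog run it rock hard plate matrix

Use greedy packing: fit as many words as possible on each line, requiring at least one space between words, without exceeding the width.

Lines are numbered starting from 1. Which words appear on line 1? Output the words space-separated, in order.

Answer: bear by brown

Derivation:
Line 1: ['bear', 'by', 'brown'] (min_width=13, slack=0)
Line 2: ['low', 'curtain'] (min_width=11, slack=2)
Line 3: ['pepper', 'bread'] (min_width=12, slack=1)
Line 4: ['adventures'] (min_width=10, slack=3)
Line 5: ['brick', 'were'] (min_width=10, slack=3)
Line 6: ['car', 'green'] (min_width=9, slack=4)
Line 7: ['journey', 'dog'] (min_width=11, slack=2)
Line 8: ['run', 'it', 'rock'] (min_width=11, slack=2)
Line 9: ['hard', 'plate'] (min_width=10, slack=3)
Line 10: ['matrix'] (min_width=6, slack=7)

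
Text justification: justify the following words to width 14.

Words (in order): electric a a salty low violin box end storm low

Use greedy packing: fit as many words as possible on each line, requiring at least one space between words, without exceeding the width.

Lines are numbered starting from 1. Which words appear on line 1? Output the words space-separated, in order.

Answer: electric a a

Derivation:
Line 1: ['electric', 'a', 'a'] (min_width=12, slack=2)
Line 2: ['salty', 'low'] (min_width=9, slack=5)
Line 3: ['violin', 'box', 'end'] (min_width=14, slack=0)
Line 4: ['storm', 'low'] (min_width=9, slack=5)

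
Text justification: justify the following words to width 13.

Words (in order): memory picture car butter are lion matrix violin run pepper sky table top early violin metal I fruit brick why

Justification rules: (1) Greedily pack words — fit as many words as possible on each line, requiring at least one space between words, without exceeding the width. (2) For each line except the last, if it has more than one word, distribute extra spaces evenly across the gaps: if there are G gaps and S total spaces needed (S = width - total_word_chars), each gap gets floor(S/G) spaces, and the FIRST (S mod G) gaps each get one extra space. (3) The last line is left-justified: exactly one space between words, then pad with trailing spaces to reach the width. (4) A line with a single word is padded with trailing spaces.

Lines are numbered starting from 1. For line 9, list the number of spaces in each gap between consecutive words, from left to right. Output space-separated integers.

Line 1: ['memory'] (min_width=6, slack=7)
Line 2: ['picture', 'car'] (min_width=11, slack=2)
Line 3: ['butter', 'are'] (min_width=10, slack=3)
Line 4: ['lion', 'matrix'] (min_width=11, slack=2)
Line 5: ['violin', 'run'] (min_width=10, slack=3)
Line 6: ['pepper', 'sky'] (min_width=10, slack=3)
Line 7: ['table', 'top'] (min_width=9, slack=4)
Line 8: ['early', 'violin'] (min_width=12, slack=1)
Line 9: ['metal', 'I', 'fruit'] (min_width=13, slack=0)
Line 10: ['brick', 'why'] (min_width=9, slack=4)

Answer: 1 1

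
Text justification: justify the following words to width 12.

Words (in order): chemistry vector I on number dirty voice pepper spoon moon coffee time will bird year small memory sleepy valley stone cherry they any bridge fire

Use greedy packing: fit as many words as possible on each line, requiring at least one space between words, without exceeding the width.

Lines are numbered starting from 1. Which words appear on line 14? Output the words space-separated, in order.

Line 1: ['chemistry'] (min_width=9, slack=3)
Line 2: ['vector', 'I', 'on'] (min_width=11, slack=1)
Line 3: ['number', 'dirty'] (min_width=12, slack=0)
Line 4: ['voice', 'pepper'] (min_width=12, slack=0)
Line 5: ['spoon', 'moon'] (min_width=10, slack=2)
Line 6: ['coffee', 'time'] (min_width=11, slack=1)
Line 7: ['will', 'bird'] (min_width=9, slack=3)
Line 8: ['year', 'small'] (min_width=10, slack=2)
Line 9: ['memory'] (min_width=6, slack=6)
Line 10: ['sleepy'] (min_width=6, slack=6)
Line 11: ['valley', 'stone'] (min_width=12, slack=0)
Line 12: ['cherry', 'they'] (min_width=11, slack=1)
Line 13: ['any', 'bridge'] (min_width=10, slack=2)
Line 14: ['fire'] (min_width=4, slack=8)

Answer: fire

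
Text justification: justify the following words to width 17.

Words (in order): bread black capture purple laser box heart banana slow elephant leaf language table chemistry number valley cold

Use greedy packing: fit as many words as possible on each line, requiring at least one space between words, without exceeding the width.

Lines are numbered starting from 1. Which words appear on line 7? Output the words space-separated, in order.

Answer: chemistry number

Derivation:
Line 1: ['bread', 'black'] (min_width=11, slack=6)
Line 2: ['capture', 'purple'] (min_width=14, slack=3)
Line 3: ['laser', 'box', 'heart'] (min_width=15, slack=2)
Line 4: ['banana', 'slow'] (min_width=11, slack=6)
Line 5: ['elephant', 'leaf'] (min_width=13, slack=4)
Line 6: ['language', 'table'] (min_width=14, slack=3)
Line 7: ['chemistry', 'number'] (min_width=16, slack=1)
Line 8: ['valley', 'cold'] (min_width=11, slack=6)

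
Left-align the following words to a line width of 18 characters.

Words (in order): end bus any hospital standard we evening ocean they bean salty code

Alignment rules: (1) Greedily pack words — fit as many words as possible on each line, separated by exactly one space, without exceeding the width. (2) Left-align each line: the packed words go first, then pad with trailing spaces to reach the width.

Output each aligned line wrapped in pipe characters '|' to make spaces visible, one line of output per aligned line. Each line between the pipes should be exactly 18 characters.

Answer: |end bus any       |
|hospital standard |
|we evening ocean  |
|they bean salty   |
|code              |

Derivation:
Line 1: ['end', 'bus', 'any'] (min_width=11, slack=7)
Line 2: ['hospital', 'standard'] (min_width=17, slack=1)
Line 3: ['we', 'evening', 'ocean'] (min_width=16, slack=2)
Line 4: ['they', 'bean', 'salty'] (min_width=15, slack=3)
Line 5: ['code'] (min_width=4, slack=14)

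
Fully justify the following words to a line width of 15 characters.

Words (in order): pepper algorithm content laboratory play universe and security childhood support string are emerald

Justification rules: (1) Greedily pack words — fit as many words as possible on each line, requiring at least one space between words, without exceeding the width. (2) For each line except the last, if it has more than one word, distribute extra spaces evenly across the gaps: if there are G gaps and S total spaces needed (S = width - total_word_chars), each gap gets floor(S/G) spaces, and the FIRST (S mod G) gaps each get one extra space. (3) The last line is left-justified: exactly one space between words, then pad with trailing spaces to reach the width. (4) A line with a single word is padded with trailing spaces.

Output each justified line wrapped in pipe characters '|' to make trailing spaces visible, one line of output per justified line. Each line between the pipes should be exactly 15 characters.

Answer: |pepper         |
|algorithm      |
|content        |
|laboratory play|
|universe    and|
|security       |
|childhood      |
|support  string|
|are emerald    |

Derivation:
Line 1: ['pepper'] (min_width=6, slack=9)
Line 2: ['algorithm'] (min_width=9, slack=6)
Line 3: ['content'] (min_width=7, slack=8)
Line 4: ['laboratory', 'play'] (min_width=15, slack=0)
Line 5: ['universe', 'and'] (min_width=12, slack=3)
Line 6: ['security'] (min_width=8, slack=7)
Line 7: ['childhood'] (min_width=9, slack=6)
Line 8: ['support', 'string'] (min_width=14, slack=1)
Line 9: ['are', 'emerald'] (min_width=11, slack=4)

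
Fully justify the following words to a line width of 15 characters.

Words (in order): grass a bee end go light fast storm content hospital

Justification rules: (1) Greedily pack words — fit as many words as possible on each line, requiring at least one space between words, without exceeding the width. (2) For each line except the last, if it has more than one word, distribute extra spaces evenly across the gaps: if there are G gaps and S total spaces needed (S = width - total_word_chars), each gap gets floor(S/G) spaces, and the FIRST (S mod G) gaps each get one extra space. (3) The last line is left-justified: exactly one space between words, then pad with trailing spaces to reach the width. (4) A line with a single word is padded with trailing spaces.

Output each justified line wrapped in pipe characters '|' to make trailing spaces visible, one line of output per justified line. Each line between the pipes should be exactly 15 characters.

Line 1: ['grass', 'a', 'bee', 'end'] (min_width=15, slack=0)
Line 2: ['go', 'light', 'fast'] (min_width=13, slack=2)
Line 3: ['storm', 'content'] (min_width=13, slack=2)
Line 4: ['hospital'] (min_width=8, slack=7)

Answer: |grass a bee end|
|go  light  fast|
|storm   content|
|hospital       |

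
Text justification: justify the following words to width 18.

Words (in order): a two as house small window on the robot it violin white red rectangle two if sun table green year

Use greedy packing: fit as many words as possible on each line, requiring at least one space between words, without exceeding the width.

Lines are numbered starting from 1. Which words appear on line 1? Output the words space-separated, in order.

Answer: a two as house

Derivation:
Line 1: ['a', 'two', 'as', 'house'] (min_width=14, slack=4)
Line 2: ['small', 'window', 'on'] (min_width=15, slack=3)
Line 3: ['the', 'robot', 'it'] (min_width=12, slack=6)
Line 4: ['violin', 'white', 'red'] (min_width=16, slack=2)
Line 5: ['rectangle', 'two', 'if'] (min_width=16, slack=2)
Line 6: ['sun', 'table', 'green'] (min_width=15, slack=3)
Line 7: ['year'] (min_width=4, slack=14)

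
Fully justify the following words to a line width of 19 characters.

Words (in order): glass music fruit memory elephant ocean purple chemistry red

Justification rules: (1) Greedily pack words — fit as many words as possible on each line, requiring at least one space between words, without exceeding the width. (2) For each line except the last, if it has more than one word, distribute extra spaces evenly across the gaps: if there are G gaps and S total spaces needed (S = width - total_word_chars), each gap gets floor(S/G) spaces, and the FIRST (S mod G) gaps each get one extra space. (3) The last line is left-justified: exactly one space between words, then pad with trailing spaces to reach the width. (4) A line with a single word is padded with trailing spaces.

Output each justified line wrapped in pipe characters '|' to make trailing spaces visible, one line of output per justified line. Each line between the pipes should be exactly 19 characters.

Answer: |glass  music  fruit|
|memory     elephant|
|ocean        purple|
|chemistry red      |

Derivation:
Line 1: ['glass', 'music', 'fruit'] (min_width=17, slack=2)
Line 2: ['memory', 'elephant'] (min_width=15, slack=4)
Line 3: ['ocean', 'purple'] (min_width=12, slack=7)
Line 4: ['chemistry', 'red'] (min_width=13, slack=6)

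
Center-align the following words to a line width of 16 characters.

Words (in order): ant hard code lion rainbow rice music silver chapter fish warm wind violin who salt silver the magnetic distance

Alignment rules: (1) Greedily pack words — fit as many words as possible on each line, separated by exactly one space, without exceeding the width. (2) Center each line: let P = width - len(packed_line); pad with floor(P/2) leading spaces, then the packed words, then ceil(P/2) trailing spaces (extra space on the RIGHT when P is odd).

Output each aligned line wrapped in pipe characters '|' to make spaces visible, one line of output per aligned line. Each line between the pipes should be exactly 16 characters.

Answer: | ant hard code  |
|  lion rainbow  |
|   rice music   |
| silver chapter |
| fish warm wind |
|violin who salt |
|   silver the   |
|    magnetic    |
|    distance    |

Derivation:
Line 1: ['ant', 'hard', 'code'] (min_width=13, slack=3)
Line 2: ['lion', 'rainbow'] (min_width=12, slack=4)
Line 3: ['rice', 'music'] (min_width=10, slack=6)
Line 4: ['silver', 'chapter'] (min_width=14, slack=2)
Line 5: ['fish', 'warm', 'wind'] (min_width=14, slack=2)
Line 6: ['violin', 'who', 'salt'] (min_width=15, slack=1)
Line 7: ['silver', 'the'] (min_width=10, slack=6)
Line 8: ['magnetic'] (min_width=8, slack=8)
Line 9: ['distance'] (min_width=8, slack=8)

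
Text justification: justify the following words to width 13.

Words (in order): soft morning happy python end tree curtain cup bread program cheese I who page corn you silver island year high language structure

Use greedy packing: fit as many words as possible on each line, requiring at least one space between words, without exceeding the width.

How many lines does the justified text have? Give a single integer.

Answer: 11

Derivation:
Line 1: ['soft', 'morning'] (min_width=12, slack=1)
Line 2: ['happy', 'python'] (min_width=12, slack=1)
Line 3: ['end', 'tree'] (min_width=8, slack=5)
Line 4: ['curtain', 'cup'] (min_width=11, slack=2)
Line 5: ['bread', 'program'] (min_width=13, slack=0)
Line 6: ['cheese', 'I', 'who'] (min_width=12, slack=1)
Line 7: ['page', 'corn', 'you'] (min_width=13, slack=0)
Line 8: ['silver', 'island'] (min_width=13, slack=0)
Line 9: ['year', 'high'] (min_width=9, slack=4)
Line 10: ['language'] (min_width=8, slack=5)
Line 11: ['structure'] (min_width=9, slack=4)
Total lines: 11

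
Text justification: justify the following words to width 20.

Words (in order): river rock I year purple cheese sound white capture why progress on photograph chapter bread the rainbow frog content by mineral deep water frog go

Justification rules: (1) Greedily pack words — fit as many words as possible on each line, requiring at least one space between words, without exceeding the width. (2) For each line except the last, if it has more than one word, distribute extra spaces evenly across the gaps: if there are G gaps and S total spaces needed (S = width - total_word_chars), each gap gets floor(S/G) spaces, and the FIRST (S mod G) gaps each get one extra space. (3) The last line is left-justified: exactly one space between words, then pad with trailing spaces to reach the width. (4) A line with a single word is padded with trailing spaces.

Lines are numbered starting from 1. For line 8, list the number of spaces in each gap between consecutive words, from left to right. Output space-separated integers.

Answer: 2 2

Derivation:
Line 1: ['river', 'rock', 'I', 'year'] (min_width=17, slack=3)
Line 2: ['purple', 'cheese', 'sound'] (min_width=19, slack=1)
Line 3: ['white', 'capture', 'why'] (min_width=17, slack=3)
Line 4: ['progress', 'on'] (min_width=11, slack=9)
Line 5: ['photograph', 'chapter'] (min_width=18, slack=2)
Line 6: ['bread', 'the', 'rainbow'] (min_width=17, slack=3)
Line 7: ['frog', 'content', 'by'] (min_width=15, slack=5)
Line 8: ['mineral', 'deep', 'water'] (min_width=18, slack=2)
Line 9: ['frog', 'go'] (min_width=7, slack=13)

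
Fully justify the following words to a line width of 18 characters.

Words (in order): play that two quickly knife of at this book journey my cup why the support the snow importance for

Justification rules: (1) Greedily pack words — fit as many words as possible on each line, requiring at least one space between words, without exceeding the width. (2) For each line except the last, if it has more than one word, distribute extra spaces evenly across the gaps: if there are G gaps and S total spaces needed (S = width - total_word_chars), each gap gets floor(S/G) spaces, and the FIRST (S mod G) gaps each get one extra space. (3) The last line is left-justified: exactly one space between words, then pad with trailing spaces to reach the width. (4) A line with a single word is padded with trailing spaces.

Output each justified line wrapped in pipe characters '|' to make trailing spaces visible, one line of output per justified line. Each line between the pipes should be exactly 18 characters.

Line 1: ['play', 'that', 'two'] (min_width=13, slack=5)
Line 2: ['quickly', 'knife', 'of'] (min_width=16, slack=2)
Line 3: ['at', 'this', 'book'] (min_width=12, slack=6)
Line 4: ['journey', 'my', 'cup', 'why'] (min_width=18, slack=0)
Line 5: ['the', 'support', 'the'] (min_width=15, slack=3)
Line 6: ['snow', 'importance'] (min_width=15, slack=3)
Line 7: ['for'] (min_width=3, slack=15)

Answer: |play    that   two|
|quickly  knife  of|
|at    this    book|
|journey my cup why|
|the   support  the|
|snow    importance|
|for               |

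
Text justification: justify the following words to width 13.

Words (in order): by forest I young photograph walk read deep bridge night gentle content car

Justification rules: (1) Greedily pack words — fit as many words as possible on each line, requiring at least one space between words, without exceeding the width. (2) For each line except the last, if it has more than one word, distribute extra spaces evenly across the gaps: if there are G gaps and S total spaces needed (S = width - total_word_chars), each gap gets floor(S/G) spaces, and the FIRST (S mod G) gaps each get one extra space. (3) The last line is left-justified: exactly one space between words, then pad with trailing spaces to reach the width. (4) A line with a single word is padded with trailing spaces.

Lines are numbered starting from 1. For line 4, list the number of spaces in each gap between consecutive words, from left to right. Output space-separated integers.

Answer: 5

Derivation:
Line 1: ['by', 'forest', 'I'] (min_width=11, slack=2)
Line 2: ['young'] (min_width=5, slack=8)
Line 3: ['photograph'] (min_width=10, slack=3)
Line 4: ['walk', 'read'] (min_width=9, slack=4)
Line 5: ['deep', 'bridge'] (min_width=11, slack=2)
Line 6: ['night', 'gentle'] (min_width=12, slack=1)
Line 7: ['content', 'car'] (min_width=11, slack=2)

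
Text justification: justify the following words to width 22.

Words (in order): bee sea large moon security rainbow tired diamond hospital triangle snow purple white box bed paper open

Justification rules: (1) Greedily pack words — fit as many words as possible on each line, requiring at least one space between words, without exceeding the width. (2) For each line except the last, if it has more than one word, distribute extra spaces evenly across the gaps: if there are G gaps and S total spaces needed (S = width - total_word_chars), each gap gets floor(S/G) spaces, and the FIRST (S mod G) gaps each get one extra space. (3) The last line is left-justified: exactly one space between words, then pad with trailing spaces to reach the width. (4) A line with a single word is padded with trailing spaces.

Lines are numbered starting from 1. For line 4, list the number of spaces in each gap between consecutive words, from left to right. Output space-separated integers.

Line 1: ['bee', 'sea', 'large', 'moon'] (min_width=18, slack=4)
Line 2: ['security', 'rainbow', 'tired'] (min_width=22, slack=0)
Line 3: ['diamond', 'hospital'] (min_width=16, slack=6)
Line 4: ['triangle', 'snow', 'purple'] (min_width=20, slack=2)
Line 5: ['white', 'box', 'bed', 'paper'] (min_width=19, slack=3)
Line 6: ['open'] (min_width=4, slack=18)

Answer: 2 2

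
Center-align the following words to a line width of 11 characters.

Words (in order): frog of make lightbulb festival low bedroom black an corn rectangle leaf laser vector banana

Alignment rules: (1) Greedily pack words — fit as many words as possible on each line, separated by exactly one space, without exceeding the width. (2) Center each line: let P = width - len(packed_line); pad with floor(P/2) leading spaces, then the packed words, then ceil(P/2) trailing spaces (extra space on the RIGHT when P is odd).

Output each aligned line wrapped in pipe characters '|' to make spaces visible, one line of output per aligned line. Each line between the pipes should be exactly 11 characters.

Line 1: ['frog', 'of'] (min_width=7, slack=4)
Line 2: ['make'] (min_width=4, slack=7)
Line 3: ['lightbulb'] (min_width=9, slack=2)
Line 4: ['festival'] (min_width=8, slack=3)
Line 5: ['low', 'bedroom'] (min_width=11, slack=0)
Line 6: ['black', 'an'] (min_width=8, slack=3)
Line 7: ['corn'] (min_width=4, slack=7)
Line 8: ['rectangle'] (min_width=9, slack=2)
Line 9: ['leaf', 'laser'] (min_width=10, slack=1)
Line 10: ['vector'] (min_width=6, slack=5)
Line 11: ['banana'] (min_width=6, slack=5)

Answer: |  frog of  |
|   make    |
| lightbulb |
| festival  |
|low bedroom|
| black an  |
|   corn    |
| rectangle |
|leaf laser |
|  vector   |
|  banana   |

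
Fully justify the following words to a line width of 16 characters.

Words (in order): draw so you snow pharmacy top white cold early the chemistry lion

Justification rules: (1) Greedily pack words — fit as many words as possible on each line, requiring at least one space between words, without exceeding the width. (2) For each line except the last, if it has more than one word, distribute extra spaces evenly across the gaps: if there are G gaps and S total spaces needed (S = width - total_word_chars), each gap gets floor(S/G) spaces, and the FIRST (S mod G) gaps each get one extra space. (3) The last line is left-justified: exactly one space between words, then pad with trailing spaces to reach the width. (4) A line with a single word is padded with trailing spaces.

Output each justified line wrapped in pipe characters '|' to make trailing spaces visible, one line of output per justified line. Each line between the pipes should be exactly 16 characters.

Line 1: ['draw', 'so', 'you', 'snow'] (min_width=16, slack=0)
Line 2: ['pharmacy', 'top'] (min_width=12, slack=4)
Line 3: ['white', 'cold', 'early'] (min_width=16, slack=0)
Line 4: ['the', 'chemistry'] (min_width=13, slack=3)
Line 5: ['lion'] (min_width=4, slack=12)

Answer: |draw so you snow|
|pharmacy     top|
|white cold early|
|the    chemistry|
|lion            |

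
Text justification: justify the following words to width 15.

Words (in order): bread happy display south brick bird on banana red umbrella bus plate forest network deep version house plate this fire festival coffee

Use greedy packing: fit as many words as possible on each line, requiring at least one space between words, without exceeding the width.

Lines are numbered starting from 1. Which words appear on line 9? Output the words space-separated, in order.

Line 1: ['bread', 'happy'] (min_width=11, slack=4)
Line 2: ['display', 'south'] (min_width=13, slack=2)
Line 3: ['brick', 'bird', 'on'] (min_width=13, slack=2)
Line 4: ['banana', 'red'] (min_width=10, slack=5)
Line 5: ['umbrella', 'bus'] (min_width=12, slack=3)
Line 6: ['plate', 'forest'] (min_width=12, slack=3)
Line 7: ['network', 'deep'] (min_width=12, slack=3)
Line 8: ['version', 'house'] (min_width=13, slack=2)
Line 9: ['plate', 'this', 'fire'] (min_width=15, slack=0)
Line 10: ['festival', 'coffee'] (min_width=15, slack=0)

Answer: plate this fire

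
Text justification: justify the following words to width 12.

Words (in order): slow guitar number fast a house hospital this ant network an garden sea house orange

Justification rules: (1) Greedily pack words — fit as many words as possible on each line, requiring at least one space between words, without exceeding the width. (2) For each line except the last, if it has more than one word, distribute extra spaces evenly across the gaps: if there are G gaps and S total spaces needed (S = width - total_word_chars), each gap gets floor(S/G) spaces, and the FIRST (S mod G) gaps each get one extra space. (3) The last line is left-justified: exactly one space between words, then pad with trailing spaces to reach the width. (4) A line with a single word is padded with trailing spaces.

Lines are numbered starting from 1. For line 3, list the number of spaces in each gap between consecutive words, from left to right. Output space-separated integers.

Answer: 6

Derivation:
Line 1: ['slow', 'guitar'] (min_width=11, slack=1)
Line 2: ['number', 'fast'] (min_width=11, slack=1)
Line 3: ['a', 'house'] (min_width=7, slack=5)
Line 4: ['hospital'] (min_width=8, slack=4)
Line 5: ['this', 'ant'] (min_width=8, slack=4)
Line 6: ['network', 'an'] (min_width=10, slack=2)
Line 7: ['garden', 'sea'] (min_width=10, slack=2)
Line 8: ['house', 'orange'] (min_width=12, slack=0)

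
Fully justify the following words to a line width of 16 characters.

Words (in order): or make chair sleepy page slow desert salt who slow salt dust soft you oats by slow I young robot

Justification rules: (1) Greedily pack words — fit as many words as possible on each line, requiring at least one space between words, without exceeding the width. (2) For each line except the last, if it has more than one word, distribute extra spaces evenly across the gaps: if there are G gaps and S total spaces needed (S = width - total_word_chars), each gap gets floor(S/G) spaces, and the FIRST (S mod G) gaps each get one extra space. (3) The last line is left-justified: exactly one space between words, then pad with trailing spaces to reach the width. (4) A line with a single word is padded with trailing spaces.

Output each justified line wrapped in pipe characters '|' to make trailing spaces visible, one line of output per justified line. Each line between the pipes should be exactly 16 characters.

Answer: |or   make  chair|
|sleepy page slow|
|desert  salt who|
|slow  salt  dust|
|soft you oats by|
|slow   I   young|
|robot           |

Derivation:
Line 1: ['or', 'make', 'chair'] (min_width=13, slack=3)
Line 2: ['sleepy', 'page', 'slow'] (min_width=16, slack=0)
Line 3: ['desert', 'salt', 'who'] (min_width=15, slack=1)
Line 4: ['slow', 'salt', 'dust'] (min_width=14, slack=2)
Line 5: ['soft', 'you', 'oats', 'by'] (min_width=16, slack=0)
Line 6: ['slow', 'I', 'young'] (min_width=12, slack=4)
Line 7: ['robot'] (min_width=5, slack=11)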